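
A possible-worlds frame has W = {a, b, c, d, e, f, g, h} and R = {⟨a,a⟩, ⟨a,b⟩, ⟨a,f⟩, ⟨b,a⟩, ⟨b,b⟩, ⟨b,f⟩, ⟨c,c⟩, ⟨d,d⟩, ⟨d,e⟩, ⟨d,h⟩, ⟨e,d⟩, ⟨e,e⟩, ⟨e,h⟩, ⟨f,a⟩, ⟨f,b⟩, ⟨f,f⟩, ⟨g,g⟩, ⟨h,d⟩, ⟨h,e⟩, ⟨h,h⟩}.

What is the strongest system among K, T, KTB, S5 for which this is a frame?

Reflexive (axiom T): yes — every world is R-related to itself.
Symmetric (axiom B): yes — every pair in R has its reverse in R.
Euclidean (axiom 5): yes — any two successors of a common world are R-related.
So F validates K, T, KTB, S5. The strongest is S5.

S5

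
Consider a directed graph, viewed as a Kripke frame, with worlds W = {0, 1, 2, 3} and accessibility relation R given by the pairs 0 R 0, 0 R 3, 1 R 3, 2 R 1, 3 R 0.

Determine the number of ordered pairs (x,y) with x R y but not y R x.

Enumerating: (1,3), (2,1).

2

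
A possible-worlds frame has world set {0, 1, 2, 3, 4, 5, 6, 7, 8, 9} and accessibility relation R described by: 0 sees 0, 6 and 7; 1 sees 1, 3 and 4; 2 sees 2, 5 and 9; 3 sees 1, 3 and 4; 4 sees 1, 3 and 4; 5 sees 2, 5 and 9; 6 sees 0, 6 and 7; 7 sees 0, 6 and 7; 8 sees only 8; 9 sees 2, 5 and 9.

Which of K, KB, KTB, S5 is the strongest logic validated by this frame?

S5

Symmetric (axiom B): yes — every pair in R has its reverse in R.
Reflexive (axiom T): yes — every world is R-related to itself.
Euclidean (axiom 5): yes — any two successors of a common world are R-related.
So F validates K, KB, KTB, S5. The strongest is S5.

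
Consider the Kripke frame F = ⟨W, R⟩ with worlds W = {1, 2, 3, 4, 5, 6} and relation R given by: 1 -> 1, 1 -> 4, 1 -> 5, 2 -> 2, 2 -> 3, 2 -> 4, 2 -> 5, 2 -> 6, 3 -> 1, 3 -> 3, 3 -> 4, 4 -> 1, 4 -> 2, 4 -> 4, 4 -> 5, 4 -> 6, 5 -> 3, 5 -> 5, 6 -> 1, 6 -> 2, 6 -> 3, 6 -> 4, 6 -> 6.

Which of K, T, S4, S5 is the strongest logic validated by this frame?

Reflexive (axiom T): yes — every world is R-related to itself.
Transitive (axiom 4): no — 1 R 4 and 4 R 2, but not 1 R 2.
Euclidean (axiom 5): no — 1 R 5 and 1 R 4, but not 5 R 4.
So F validates K, T; S4 would additionally require R to be transitive. The strongest is T.

T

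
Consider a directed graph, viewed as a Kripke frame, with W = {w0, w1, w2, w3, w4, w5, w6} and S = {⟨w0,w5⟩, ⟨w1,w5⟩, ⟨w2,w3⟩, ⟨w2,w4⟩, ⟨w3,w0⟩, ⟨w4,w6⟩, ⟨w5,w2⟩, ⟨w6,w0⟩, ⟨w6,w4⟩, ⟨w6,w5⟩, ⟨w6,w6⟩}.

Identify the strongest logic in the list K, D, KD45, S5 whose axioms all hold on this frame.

Serial (axiom D): yes — every world has a successor (e.g. w0 S w5).
Euclidean (axiom 5): no — w2 S w3 and w2 S w4, but not w3 S w4.
Transitive (axiom 4): no — w0 S w5 and w5 S w2, but not w0 S w2.
Reflexive (axiom T): no — w0 is not related to itself.
So F validates K, D; KD45 would additionally require S to be Euclidean and transitive. The strongest is D.

D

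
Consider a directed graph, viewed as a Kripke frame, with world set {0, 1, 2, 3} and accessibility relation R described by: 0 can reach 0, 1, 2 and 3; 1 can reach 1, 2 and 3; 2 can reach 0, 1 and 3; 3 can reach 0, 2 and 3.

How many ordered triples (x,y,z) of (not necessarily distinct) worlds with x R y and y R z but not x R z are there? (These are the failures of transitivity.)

Enumerating: (1,2,0), (1,3,0), (2,0,2), (2,1,2), (2,3,2), (3,0,1), (3,2,1).

7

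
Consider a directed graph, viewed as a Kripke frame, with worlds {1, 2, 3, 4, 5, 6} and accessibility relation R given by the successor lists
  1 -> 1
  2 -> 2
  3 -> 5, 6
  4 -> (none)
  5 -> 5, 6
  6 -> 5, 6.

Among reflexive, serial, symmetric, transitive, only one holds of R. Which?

transitive

Reflexive: no — 3 is not related to itself.
Serial: no — 4 has no R-successor.
Symmetric: no — 3 R 5 but not 5 R 3.
Transitive: yes — every two-step R-path is closed by a direct edge.
Only transitive holds.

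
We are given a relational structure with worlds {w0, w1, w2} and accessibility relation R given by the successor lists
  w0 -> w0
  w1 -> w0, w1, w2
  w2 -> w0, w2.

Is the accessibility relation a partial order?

Yes

Reflexive: yes — every world is R-related to itself.
Transitive: yes — every two-step R-path is closed by a direct edge.
Antisymmetric: yes — no distinct pair is related both ways.
So R is a partial order.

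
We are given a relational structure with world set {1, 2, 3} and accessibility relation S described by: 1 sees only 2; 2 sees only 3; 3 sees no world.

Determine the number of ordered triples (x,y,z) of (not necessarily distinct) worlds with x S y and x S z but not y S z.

2

Enumerating: (1,2,2), (2,3,3).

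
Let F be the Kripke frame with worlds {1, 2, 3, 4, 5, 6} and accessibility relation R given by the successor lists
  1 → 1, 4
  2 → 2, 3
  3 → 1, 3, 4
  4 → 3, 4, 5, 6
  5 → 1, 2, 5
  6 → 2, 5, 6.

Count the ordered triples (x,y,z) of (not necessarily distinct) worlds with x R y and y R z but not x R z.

15

Enumerating: (1,4,3), (1,4,5), (1,4,6), (2,3,1), (2,3,4), (3,4,5), (3,4,6), (4,3,1), (4,5,1), (4,5,2), (4,6,2), (5,1,4), (5,2,3), (6,2,3), (6,5,1).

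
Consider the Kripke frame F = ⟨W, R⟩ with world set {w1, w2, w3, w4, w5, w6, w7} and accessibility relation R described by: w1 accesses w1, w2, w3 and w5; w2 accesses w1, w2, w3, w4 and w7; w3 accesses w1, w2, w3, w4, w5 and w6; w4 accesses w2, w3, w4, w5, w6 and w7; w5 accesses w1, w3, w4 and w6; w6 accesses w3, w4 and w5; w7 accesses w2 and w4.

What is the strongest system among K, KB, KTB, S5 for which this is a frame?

Symmetric (axiom B): yes — every pair in R has its reverse in R.
Reflexive (axiom T): no — w5 is not related to itself.
Euclidean (axiom 5): no — w1 R w2 and w1 R w5, but not w2 R w5.
So F validates K, KB; KTB would additionally require R to be reflexive. The strongest is KB.

KB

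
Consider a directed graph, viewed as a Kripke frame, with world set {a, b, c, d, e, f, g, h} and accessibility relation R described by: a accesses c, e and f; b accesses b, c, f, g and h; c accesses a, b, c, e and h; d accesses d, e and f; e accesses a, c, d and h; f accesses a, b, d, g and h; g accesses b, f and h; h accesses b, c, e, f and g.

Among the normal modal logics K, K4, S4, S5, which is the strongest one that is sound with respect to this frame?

K

Transitive (axiom 4): no — a R c and c R b, but not a R b.
Reflexive (axiom T): no — a is not related to itself.
Euclidean (axiom 5): no — a R c and a R f, but not c R f.
So F validates K; K4 would additionally require R to be transitive. The strongest is K.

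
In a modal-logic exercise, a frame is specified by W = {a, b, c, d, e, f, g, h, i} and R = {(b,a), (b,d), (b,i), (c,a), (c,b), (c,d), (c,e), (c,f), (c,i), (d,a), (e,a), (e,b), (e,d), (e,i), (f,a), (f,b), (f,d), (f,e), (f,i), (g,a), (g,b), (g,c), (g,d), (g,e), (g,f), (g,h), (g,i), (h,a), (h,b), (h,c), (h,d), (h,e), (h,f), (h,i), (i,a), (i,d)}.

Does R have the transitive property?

Transitive: yes — every two-step R-path is closed by a direct edge.

Yes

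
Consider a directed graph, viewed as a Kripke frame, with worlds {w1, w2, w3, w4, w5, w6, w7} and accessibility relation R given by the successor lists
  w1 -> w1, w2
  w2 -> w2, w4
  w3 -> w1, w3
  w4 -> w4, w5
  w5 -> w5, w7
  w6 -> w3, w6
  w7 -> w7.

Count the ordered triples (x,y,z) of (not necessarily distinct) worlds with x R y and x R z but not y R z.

Enumerating: (w1,w2,w1), (w2,w4,w2), (w3,w1,w3), (w4,w5,w4), (w5,w7,w5), (w6,w3,w6).

6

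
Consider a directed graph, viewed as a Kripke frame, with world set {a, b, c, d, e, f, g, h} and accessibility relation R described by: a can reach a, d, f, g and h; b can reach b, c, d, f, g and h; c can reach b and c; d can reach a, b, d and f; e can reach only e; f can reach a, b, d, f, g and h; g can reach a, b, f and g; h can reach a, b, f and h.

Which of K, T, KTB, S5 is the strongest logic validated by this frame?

KTB

Reflexive (axiom T): yes — every world is R-related to itself.
Symmetric (axiom B): yes — every pair in R has its reverse in R.
Euclidean (axiom 5): no — a R d and a R g, but not d R g.
So F validates K, T, KTB; S5 would additionally require R to be Euclidean. The strongest is KTB.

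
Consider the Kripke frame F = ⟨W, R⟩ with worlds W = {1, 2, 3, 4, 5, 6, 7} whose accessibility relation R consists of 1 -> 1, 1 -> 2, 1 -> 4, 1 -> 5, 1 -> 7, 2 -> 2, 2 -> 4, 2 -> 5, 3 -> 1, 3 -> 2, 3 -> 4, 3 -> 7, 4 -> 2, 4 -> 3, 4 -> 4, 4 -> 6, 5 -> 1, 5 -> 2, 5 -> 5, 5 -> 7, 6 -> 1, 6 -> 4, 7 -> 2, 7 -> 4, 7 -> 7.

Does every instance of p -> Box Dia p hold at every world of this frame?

Axiom B corresponds to the accessibility relation being symmetric.
Symmetric: no — 1 R 2 but not 2 R 1.

No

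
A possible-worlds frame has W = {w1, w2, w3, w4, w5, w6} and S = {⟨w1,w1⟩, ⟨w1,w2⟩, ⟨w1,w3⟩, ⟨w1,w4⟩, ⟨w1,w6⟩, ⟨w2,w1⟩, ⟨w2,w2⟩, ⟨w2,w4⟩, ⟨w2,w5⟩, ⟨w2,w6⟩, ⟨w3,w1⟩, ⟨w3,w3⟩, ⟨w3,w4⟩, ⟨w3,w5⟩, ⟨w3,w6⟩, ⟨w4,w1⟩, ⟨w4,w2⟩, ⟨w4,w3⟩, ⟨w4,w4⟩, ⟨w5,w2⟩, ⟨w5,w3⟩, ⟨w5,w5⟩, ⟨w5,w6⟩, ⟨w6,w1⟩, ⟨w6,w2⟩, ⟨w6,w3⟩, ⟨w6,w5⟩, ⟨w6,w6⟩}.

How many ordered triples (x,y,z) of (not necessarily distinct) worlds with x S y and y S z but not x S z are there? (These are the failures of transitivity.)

24

Enumerating: (w1,w2,w5), (w1,w3,w5), (w1,w6,w5), (w2,w1,w3), (w2,w4,w3), (w2,w5,w3), (w2,w6,w3), (w3,w1,w2), (w3,w4,w2), (w3,w5,w2), (w3,w6,w2), (w4,w1,w6), … and 12 more.
Total: 24.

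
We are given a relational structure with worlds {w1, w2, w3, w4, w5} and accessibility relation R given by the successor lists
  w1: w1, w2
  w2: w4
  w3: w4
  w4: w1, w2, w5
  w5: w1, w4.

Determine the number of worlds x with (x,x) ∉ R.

Enumerating: w2, w3, w4, w5.

4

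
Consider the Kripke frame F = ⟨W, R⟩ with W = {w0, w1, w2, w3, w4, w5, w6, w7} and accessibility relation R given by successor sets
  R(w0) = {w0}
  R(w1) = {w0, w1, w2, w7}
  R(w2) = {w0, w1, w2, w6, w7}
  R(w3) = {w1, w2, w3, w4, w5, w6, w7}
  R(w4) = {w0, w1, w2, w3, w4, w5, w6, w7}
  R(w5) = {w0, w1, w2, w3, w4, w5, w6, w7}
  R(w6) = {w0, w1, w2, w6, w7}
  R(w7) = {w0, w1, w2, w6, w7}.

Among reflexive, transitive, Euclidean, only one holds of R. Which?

reflexive

Reflexive: yes — every world is R-related to itself.
Transitive: no — w1 R w2 and w2 R w6, but not w1 R w6.
Euclidean: no — w1 R w0 and w1 R w2, but not w0 R w2.
Only reflexive holds.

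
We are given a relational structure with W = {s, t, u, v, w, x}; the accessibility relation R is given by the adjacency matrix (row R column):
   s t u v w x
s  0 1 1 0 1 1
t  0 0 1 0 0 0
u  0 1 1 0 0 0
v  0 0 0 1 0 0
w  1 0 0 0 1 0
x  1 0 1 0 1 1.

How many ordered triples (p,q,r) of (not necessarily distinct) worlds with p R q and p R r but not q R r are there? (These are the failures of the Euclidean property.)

17

Enumerating: (s,t,t), (s,t,w), (s,t,x), (s,u,w), (s,u,x), (s,w,t), (s,w,u), (s,w,x), (s,x,t), (u,t,t), (w,s,s), (x,s,s), (x,u,s), (x,u,w), (x,u,x), (x,w,u), (x,w,x).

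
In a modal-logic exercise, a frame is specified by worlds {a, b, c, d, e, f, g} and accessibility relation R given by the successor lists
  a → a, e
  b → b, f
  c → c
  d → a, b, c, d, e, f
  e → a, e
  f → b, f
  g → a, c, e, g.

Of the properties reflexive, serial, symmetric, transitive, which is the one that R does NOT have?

symmetric

Reflexive: yes — every world is R-related to itself.
Serial: yes — every world has a successor (e.g. a R a).
Symmetric: no — d R a but not a R d.
Transitive: yes — every two-step R-path is closed by a direct edge.
Only symmetric fails.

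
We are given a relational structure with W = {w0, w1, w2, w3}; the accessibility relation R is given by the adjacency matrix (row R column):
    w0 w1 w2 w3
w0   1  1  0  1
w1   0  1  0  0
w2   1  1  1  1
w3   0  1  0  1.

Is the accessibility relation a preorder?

Reflexive: yes — every world is R-related to itself.
Transitive: yes — every two-step R-path is closed by a direct edge.
So R is a preorder.

Yes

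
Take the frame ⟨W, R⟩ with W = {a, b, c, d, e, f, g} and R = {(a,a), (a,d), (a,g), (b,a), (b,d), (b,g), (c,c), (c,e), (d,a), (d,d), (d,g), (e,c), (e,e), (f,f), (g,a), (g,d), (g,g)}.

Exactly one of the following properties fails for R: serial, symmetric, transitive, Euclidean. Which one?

symmetric

Serial: yes — every world has a successor (e.g. a R a).
Symmetric: no — b R a but not a R b.
Transitive: yes — every two-step R-path is closed by a direct edge.
Euclidean: yes — any two successors of a common world are R-related.
Only symmetric fails.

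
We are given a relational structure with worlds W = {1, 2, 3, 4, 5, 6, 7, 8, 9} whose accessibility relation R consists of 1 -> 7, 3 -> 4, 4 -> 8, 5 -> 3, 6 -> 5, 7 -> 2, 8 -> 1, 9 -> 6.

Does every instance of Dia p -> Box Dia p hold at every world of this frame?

Axiom 5 corresponds to the accessibility relation being Euclidean.
Euclidean: no — 1 R 7 and 1 R 7, but not 7 R 7.

No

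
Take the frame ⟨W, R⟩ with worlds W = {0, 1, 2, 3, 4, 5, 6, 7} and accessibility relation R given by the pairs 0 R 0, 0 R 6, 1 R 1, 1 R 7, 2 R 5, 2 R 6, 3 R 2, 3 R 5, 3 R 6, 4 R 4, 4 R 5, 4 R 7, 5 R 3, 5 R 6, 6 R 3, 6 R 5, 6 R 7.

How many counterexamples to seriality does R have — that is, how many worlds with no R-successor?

Enumerating: 7.

1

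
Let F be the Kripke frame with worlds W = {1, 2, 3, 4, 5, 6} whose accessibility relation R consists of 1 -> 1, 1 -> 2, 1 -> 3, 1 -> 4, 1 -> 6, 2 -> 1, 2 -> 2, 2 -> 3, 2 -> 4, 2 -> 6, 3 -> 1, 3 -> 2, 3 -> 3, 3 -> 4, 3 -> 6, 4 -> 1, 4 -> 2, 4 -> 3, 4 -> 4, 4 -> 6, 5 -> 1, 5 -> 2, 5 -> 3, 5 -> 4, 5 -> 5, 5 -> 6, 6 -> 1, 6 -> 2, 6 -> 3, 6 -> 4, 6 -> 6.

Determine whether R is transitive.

Yes

Transitive: yes — every two-step R-path is closed by a direct edge.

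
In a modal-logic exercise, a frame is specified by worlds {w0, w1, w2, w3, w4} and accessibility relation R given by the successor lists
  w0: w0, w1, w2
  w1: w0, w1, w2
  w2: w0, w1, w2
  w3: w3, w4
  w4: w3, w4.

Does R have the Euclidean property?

Yes

Euclidean: yes — any two successors of a common world are R-related.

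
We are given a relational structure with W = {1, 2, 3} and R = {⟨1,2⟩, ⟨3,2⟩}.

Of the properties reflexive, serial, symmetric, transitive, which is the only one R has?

Reflexive: no — 1 is not related to itself.
Serial: no — 2 has no R-successor.
Symmetric: no — 1 R 2 but not 2 R 1.
Transitive: yes — every two-step R-path is closed by a direct edge.
Only transitive holds.

transitive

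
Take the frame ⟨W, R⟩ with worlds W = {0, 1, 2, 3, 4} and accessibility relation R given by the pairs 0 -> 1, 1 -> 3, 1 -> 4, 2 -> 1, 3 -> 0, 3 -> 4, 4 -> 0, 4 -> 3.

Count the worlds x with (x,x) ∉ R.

5

Enumerating: 0, 1, 2, 3, 4.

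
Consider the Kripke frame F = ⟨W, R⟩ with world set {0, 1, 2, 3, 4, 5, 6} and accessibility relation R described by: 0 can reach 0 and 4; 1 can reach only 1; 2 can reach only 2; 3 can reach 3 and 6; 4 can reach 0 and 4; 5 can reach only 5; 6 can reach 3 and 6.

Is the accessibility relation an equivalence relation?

Yes

Reflexive: yes — every world is R-related to itself.
Symmetric: yes — every pair in R has its reverse in R.
Transitive: yes — every two-step R-path is closed by a direct edge.
So R is an equivalence relation.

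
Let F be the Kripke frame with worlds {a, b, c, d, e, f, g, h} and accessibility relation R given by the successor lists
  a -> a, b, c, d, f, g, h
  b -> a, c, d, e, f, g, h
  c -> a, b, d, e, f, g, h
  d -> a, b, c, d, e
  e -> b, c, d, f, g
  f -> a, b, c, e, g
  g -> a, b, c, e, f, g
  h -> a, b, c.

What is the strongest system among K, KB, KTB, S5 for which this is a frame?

KB

Symmetric (axiom B): yes — every pair in R has its reverse in R.
Reflexive (axiom T): no — b is not related to itself.
Euclidean (axiom 5): no — a R d and a R f, but not d R f.
So F validates K, KB; KTB would additionally require R to be reflexive. The strongest is KB.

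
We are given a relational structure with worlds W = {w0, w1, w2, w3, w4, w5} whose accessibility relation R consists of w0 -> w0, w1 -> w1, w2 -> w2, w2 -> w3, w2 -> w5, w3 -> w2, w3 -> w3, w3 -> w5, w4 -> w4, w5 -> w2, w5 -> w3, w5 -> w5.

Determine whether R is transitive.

Yes

Transitive: yes — every two-step R-path is closed by a direct edge.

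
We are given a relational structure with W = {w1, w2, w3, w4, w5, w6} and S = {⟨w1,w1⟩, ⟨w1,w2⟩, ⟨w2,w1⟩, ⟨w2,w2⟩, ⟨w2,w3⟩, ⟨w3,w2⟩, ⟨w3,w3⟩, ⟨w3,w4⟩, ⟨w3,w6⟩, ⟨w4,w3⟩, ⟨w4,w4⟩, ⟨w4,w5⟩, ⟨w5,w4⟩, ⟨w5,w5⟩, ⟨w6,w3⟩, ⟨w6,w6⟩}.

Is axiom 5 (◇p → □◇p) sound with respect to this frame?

No

Axiom 5 corresponds to the accessibility relation being Euclidean.
Euclidean: no — w2 S w1 and w2 S w3, but not w1 S w3.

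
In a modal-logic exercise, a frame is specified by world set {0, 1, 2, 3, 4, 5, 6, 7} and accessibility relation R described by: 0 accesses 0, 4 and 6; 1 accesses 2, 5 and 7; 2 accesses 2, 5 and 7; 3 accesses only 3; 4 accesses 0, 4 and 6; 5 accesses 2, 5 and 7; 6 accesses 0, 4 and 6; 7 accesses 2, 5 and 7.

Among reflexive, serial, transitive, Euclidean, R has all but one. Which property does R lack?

Reflexive: no — 1 is not related to itself.
Serial: yes — every world has a successor (e.g. 0 R 0).
Transitive: yes — every two-step R-path is closed by a direct edge.
Euclidean: yes — any two successors of a common world are R-related.
Only reflexive fails.

reflexive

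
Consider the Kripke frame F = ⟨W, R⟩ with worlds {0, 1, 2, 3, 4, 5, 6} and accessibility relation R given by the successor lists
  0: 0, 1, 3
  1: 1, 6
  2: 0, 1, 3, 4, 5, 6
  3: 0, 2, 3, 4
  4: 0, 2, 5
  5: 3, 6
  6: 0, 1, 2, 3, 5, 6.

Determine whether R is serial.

Serial: yes — every world has a successor (e.g. 0 R 0).

Yes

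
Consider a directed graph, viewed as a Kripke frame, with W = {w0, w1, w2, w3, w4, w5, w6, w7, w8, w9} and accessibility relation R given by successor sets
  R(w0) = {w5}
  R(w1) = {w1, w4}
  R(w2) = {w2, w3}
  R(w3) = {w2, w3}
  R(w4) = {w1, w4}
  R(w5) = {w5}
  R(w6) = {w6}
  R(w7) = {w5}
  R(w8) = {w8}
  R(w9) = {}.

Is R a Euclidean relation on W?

Yes

Euclidean: yes — any two successors of a common world are R-related.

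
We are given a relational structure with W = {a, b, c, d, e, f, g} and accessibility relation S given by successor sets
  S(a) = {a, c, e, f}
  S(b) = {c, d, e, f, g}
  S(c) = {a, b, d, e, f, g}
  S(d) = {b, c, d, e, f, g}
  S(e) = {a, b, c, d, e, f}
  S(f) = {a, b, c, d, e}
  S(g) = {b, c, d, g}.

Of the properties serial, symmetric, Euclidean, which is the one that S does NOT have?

Serial: yes — every world has a successor (e.g. a S a).
Symmetric: yes — every pair in S has its reverse in S.
Euclidean: no — b S e and b S g, but not e S g.
Only Euclidean fails.

Euclidean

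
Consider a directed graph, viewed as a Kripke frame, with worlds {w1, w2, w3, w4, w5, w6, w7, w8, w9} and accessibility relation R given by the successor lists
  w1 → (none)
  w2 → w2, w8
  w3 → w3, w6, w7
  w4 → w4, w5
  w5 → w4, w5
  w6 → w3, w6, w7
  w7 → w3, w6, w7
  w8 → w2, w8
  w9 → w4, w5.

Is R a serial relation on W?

No

Serial: no — w1 has no R-successor.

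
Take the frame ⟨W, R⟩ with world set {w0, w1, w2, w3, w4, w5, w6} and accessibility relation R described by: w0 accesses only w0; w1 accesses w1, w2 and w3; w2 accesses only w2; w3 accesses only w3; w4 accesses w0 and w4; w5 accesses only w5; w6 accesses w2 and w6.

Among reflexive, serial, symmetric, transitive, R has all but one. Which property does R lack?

symmetric

Reflexive: yes — every world is R-related to itself.
Serial: yes — every world has a successor (e.g. w0 R w0).
Symmetric: no — w1 R w2 but not w2 R w1.
Transitive: yes — every two-step R-path is closed by a direct edge.
Only symmetric fails.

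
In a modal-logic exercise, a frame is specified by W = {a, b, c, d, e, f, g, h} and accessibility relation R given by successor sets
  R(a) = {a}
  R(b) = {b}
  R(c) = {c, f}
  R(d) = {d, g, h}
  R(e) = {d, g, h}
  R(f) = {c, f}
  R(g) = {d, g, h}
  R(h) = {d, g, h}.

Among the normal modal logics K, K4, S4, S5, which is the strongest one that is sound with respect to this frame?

K4

Transitive (axiom 4): yes — every two-step R-path is closed by a direct edge.
Reflexive (axiom T): no — e is not related to itself.
Euclidean (axiom 5): yes — any two successors of a common world are R-related.
So F validates K, K4; S4 would additionally require R to be reflexive. The strongest is K4.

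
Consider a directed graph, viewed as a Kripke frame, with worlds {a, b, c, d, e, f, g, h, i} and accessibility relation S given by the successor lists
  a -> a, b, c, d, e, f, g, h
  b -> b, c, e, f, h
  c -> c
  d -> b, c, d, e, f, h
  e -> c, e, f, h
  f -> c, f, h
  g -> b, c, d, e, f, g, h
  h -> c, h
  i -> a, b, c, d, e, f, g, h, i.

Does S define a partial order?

Yes

Reflexive: yes — every world is S-related to itself.
Transitive: yes — every two-step S-path is closed by a direct edge.
Antisymmetric: yes — no distinct pair is related both ways.
So S is a partial order.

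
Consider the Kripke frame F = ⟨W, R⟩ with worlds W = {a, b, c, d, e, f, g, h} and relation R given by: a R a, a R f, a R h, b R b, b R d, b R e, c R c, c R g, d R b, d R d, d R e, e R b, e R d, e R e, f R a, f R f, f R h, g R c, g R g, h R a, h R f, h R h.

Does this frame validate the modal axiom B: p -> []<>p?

Axiom B corresponds to the accessibility relation being symmetric.
Symmetric: yes — every pair in R has its reverse in R.

Yes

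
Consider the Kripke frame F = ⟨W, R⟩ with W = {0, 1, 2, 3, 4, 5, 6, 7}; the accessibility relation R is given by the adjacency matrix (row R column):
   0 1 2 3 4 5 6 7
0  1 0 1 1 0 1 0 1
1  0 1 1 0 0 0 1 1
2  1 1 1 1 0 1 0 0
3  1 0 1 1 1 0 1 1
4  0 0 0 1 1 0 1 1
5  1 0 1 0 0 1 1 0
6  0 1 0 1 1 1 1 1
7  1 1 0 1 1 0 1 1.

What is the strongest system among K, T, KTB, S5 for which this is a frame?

Reflexive (axiom T): yes — every world is R-related to itself.
Symmetric (axiom B): yes — every pair in R has its reverse in R.
Euclidean (axiom 5): no — 0 R 2 and 0 R 7, but not 2 R 7.
So F validates K, T, KTB; S5 would additionally require R to be Euclidean. The strongest is KTB.

KTB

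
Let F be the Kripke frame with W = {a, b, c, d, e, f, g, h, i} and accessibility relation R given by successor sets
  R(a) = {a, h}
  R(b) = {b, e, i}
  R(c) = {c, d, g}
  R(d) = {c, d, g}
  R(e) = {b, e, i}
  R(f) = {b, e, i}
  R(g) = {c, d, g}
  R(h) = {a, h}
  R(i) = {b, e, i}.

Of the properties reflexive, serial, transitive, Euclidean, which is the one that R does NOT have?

Reflexive: no — f is not related to itself.
Serial: yes — every world has a successor (e.g. a R a).
Transitive: yes — every two-step R-path is closed by a direct edge.
Euclidean: yes — any two successors of a common world are R-related.
Only reflexive fails.

reflexive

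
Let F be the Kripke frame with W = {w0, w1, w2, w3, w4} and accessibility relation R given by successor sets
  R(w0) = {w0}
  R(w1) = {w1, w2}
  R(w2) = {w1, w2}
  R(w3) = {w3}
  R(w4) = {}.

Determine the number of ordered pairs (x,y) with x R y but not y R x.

0

R is symmetric; there are no such tuples.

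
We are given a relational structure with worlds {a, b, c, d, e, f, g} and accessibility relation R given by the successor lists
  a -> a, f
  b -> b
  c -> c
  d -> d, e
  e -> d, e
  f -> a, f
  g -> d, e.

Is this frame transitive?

Yes

Transitive: yes — every two-step R-path is closed by a direct edge.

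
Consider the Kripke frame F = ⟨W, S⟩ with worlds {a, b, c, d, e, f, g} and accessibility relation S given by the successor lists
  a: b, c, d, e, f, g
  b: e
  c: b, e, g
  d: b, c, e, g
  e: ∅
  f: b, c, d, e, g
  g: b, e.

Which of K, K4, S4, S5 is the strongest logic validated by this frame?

Transitive (axiom 4): yes — every two-step S-path is closed by a direct edge.
Reflexive (axiom T): no — a is not related to itself.
Euclidean (axiom 5): no — a S b and a S c, but not b S c.
So F validates K, K4; S4 would additionally require S to be reflexive. The strongest is K4.

K4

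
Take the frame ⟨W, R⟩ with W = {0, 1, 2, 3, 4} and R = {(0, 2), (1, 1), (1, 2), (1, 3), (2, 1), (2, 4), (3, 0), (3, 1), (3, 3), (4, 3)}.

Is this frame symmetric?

No

Symmetric: no — 0 R 2 but not 2 R 0.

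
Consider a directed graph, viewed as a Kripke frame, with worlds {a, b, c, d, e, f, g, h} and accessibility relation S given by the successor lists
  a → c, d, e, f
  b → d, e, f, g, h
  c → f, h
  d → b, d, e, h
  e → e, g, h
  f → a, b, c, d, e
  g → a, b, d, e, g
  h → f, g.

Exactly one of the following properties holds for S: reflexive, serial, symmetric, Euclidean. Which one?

Reflexive: no — a is not related to itself.
Serial: yes — every world has a successor (e.g. a S c).
Symmetric: no — a S c but not c S a.
Euclidean: no — a S c and a S d, but not c S d.
Only serial holds.

serial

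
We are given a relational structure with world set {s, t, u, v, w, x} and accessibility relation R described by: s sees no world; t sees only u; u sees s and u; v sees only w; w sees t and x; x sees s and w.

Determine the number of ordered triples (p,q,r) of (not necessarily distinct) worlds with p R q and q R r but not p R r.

Enumerating: (t,u,s), (v,w,t), (v,w,x), (w,t,u), (w,x,s), (w,x,w), (x,w,t), (x,w,x).

8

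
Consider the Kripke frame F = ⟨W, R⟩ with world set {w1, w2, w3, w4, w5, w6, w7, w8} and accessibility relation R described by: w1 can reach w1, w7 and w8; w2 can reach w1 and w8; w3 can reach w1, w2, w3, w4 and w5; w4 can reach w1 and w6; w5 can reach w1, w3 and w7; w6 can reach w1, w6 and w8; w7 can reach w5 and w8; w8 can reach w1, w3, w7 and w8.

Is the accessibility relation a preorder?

Reflexive: no — w2 is not related to itself.
Transitive: no — w1 R w7 and w7 R w5, but not w1 R w5.
So R is not a preorder.

No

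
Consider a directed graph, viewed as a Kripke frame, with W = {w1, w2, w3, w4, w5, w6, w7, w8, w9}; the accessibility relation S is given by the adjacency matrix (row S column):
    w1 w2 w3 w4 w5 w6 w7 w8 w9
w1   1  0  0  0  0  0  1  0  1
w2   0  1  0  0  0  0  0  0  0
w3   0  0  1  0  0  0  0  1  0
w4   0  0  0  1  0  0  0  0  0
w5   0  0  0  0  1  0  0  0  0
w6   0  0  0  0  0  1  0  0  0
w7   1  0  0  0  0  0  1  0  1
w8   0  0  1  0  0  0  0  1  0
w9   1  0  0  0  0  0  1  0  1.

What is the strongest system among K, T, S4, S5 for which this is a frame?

Reflexive (axiom T): yes — every world is S-related to itself.
Transitive (axiom 4): yes — every two-step S-path is closed by a direct edge.
Euclidean (axiom 5): yes — any two successors of a common world are S-related.
So F validates K, T, S4, S5. The strongest is S5.

S5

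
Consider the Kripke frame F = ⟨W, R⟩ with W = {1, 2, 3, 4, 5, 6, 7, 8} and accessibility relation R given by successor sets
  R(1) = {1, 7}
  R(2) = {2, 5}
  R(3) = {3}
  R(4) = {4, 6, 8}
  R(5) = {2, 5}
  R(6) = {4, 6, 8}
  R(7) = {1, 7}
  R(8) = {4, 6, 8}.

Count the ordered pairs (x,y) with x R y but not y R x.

R is symmetric; there are no such tuples.

0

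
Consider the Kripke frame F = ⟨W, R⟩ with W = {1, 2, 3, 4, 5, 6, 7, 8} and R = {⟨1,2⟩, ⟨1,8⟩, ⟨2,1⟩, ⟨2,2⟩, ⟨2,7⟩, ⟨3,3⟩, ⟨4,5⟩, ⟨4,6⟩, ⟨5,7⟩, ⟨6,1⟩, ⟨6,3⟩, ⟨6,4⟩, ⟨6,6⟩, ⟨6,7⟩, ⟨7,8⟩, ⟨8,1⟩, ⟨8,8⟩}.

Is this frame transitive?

Transitive: no — 1 R 2 and 2 R 7, but not 1 R 7.

No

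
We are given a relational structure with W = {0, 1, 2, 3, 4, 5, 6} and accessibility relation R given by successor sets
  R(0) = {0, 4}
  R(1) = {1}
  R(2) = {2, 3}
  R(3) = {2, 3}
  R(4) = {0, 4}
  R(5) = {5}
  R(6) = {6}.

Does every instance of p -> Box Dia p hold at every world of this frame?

Yes

By correspondence theory, B is valid on a frame iff R is symmetric.
Symmetric: yes — every pair in R has its reverse in R.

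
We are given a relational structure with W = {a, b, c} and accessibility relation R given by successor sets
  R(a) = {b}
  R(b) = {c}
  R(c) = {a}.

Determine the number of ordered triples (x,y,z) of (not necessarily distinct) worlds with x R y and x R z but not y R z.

Enumerating: (a,b,b), (b,c,c), (c,a,a).

3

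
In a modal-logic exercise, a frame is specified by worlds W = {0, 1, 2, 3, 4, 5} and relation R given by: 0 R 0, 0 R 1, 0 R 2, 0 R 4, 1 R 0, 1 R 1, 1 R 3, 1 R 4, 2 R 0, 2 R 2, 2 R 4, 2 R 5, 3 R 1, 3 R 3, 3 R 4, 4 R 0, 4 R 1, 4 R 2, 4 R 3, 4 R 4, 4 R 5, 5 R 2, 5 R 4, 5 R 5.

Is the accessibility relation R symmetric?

Yes

Symmetric: yes — every pair in R has its reverse in R.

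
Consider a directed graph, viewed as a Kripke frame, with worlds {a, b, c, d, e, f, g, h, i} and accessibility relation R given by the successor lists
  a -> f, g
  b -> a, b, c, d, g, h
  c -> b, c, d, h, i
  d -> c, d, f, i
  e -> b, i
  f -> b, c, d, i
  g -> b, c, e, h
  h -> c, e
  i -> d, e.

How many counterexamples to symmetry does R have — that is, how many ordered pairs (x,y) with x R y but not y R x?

14

Enumerating: (a,f), (a,g), (b,a), (b,d), (b,h), (c,i), (e,b), (f,b), (f,c), (f,i), (g,c), (g,e), (g,h), (h,e).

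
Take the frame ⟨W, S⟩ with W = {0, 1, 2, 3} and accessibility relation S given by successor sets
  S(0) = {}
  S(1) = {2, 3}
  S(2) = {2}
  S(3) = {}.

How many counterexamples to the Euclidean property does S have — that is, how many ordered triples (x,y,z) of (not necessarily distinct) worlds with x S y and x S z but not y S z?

Enumerating: (1,2,3), (1,3,2), (1,3,3).

3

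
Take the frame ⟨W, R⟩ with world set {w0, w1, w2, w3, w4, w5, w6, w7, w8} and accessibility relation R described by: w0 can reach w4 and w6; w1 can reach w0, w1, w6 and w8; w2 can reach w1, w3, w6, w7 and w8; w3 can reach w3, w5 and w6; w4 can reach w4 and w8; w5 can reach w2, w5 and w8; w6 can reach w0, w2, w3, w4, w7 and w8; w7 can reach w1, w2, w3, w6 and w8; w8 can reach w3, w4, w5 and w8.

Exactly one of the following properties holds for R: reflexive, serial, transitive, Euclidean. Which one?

serial

Reflexive: no — w0 is not related to itself.
Serial: yes — every world has a successor (e.g. w0 R w4).
Transitive: no — w0 R w4 and w4 R w8, but not w0 R w8.
Euclidean: no — w0 R w4 and w0 R w6, but not w4 R w6.
Only serial holds.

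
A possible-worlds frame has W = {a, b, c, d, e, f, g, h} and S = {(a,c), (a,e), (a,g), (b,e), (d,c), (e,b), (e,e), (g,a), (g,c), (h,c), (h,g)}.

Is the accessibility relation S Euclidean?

No

Euclidean: no — a S c and a S e, but not c S e.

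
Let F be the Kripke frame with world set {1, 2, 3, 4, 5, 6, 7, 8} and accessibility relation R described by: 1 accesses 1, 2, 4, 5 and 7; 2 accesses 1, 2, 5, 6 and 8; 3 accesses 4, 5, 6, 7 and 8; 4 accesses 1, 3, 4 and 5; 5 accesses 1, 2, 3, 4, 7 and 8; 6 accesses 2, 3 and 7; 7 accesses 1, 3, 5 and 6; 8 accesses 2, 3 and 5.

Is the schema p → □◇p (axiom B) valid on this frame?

Yes

The schema B characterises exactly the symmetric frames.
Symmetric: yes — every pair in R has its reverse in R.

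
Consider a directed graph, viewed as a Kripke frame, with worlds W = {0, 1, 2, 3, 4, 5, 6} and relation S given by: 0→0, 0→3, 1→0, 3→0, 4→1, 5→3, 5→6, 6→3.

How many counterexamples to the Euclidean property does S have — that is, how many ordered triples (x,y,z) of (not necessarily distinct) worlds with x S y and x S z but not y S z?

6

Enumerating: (0,3,3), (4,1,1), (5,3,3), (5,3,6), (5,6,6), (6,3,3).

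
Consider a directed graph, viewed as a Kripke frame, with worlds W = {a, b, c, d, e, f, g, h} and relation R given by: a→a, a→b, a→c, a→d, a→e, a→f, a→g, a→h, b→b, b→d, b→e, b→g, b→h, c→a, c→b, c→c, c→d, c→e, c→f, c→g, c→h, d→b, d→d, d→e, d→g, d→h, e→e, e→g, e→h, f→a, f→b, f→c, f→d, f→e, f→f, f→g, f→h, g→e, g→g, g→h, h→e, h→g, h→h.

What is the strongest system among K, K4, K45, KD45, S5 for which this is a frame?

Transitive (axiom 4): yes — every two-step R-path is closed by a direct edge.
Euclidean (axiom 5): no — a R b and a R c, but not b R c.
Serial (axiom D): yes — every world has a successor (e.g. a R a).
Reflexive (axiom T): yes — every world is R-related to itself.
So F validates K, K4; K45 would additionally require R to be Euclidean. The strongest is K4.

K4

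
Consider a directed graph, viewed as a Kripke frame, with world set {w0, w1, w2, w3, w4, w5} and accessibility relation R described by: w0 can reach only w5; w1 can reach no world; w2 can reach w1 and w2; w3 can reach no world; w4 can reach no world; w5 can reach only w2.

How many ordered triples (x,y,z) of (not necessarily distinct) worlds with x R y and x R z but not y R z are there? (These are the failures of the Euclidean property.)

3

Enumerating: (w0,w5,w5), (w2,w1,w1), (w2,w1,w2).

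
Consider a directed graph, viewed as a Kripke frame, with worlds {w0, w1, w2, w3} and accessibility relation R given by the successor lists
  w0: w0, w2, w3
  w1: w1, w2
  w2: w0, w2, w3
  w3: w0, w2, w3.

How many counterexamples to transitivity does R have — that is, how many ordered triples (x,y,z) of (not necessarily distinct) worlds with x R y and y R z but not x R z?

Enumerating: (w1,w2,w0), (w1,w2,w3).

2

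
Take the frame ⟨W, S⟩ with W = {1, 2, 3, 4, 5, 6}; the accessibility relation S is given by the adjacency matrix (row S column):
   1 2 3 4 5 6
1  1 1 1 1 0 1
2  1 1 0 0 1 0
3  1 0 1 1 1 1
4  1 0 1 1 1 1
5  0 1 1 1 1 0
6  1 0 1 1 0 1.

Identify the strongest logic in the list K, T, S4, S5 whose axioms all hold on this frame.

Reflexive (axiom T): yes — every world is S-related to itself.
Transitive (axiom 4): no — 1 S 2 and 2 S 5, but not 1 S 5.
Euclidean (axiom 5): no — 1 S 2 and 1 S 3, but not 2 S 3.
So F validates K, T; S4 would additionally require S to be transitive. The strongest is T.

T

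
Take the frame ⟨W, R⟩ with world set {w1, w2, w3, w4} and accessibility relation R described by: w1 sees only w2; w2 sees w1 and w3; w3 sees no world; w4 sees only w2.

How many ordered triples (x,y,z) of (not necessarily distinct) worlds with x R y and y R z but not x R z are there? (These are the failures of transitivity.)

5

Enumerating: (w1,w2,w1), (w1,w2,w3), (w2,w1,w2), (w4,w2,w1), (w4,w2,w3).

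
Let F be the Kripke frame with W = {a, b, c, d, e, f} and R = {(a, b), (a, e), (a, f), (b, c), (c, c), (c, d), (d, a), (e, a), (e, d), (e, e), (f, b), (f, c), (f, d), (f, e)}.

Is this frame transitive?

Transitive: no — a R b and b R c, but not a R c.

No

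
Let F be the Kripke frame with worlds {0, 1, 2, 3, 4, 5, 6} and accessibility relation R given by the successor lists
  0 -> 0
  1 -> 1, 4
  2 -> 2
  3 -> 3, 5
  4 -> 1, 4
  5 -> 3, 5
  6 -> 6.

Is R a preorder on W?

Yes

Reflexive: yes — every world is R-related to itself.
Transitive: yes — every two-step R-path is closed by a direct edge.
So R is a preorder.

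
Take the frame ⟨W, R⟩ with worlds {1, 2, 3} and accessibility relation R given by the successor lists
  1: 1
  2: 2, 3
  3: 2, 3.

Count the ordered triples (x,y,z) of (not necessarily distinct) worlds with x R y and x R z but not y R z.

R is Euclidean; there are no such tuples.

0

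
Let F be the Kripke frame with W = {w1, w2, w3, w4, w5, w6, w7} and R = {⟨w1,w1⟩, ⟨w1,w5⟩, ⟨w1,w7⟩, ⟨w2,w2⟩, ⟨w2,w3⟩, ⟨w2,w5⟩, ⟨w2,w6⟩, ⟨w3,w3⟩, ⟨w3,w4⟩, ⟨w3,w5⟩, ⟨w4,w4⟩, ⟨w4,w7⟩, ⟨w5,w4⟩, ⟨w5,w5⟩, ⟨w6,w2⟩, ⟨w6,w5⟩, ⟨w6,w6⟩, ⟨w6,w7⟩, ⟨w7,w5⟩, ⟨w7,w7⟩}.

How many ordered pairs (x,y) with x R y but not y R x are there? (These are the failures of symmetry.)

Enumerating: (w1,w5), (w1,w7), (w2,w3), (w2,w5), (w3,w4), (w3,w5), (w4,w7), (w5,w4), (w6,w5), (w6,w7), (w7,w5).

11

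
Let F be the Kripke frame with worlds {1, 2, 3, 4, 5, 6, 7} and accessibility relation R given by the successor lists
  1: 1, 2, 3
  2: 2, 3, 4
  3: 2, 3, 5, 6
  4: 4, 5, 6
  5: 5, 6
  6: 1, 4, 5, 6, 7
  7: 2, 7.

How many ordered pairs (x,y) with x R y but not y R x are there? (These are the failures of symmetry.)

Enumerating: (1,2), (1,3), (2,4), (3,5), (3,6), (4,5), (6,1), (6,7), (7,2).

9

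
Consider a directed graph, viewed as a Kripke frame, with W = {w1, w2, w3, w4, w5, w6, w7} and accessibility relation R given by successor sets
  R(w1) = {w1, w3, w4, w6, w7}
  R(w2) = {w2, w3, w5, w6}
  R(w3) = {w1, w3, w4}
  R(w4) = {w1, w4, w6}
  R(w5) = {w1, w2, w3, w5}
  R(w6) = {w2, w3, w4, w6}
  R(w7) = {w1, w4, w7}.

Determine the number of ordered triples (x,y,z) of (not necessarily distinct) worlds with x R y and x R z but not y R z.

26

Enumerating: (w1,w3,w6), (w1,w3,w7), (w1,w4,w3), (w1,w4,w7), (w1,w6,w1), (w1,w6,w7), (w1,w7,w3), (w1,w7,w6), (w2,w3,w2), (w2,w3,w5), (w2,w3,w6), (w2,w5,w6), … and 14 more.
Total: 26.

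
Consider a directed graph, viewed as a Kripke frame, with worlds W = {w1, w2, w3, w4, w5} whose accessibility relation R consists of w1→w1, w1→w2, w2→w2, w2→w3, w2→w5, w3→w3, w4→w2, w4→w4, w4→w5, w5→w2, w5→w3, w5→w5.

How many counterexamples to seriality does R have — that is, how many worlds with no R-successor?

R is serial; there are no such worlds.

0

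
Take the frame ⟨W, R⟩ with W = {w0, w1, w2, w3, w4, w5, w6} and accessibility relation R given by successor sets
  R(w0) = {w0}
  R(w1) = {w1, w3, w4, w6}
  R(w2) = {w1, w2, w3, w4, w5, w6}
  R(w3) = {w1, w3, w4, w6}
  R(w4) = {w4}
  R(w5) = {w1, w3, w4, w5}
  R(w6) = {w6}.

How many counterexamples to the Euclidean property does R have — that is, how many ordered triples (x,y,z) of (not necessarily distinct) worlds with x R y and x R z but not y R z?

33

Enumerating: (w1,w4,w1), (w1,w4,w3), (w1,w4,w6), (w1,w6,w1), (w1,w6,w3), (w1,w6,w4), (w2,w1,w2), (w2,w1,w5), (w2,w3,w2), (w2,w3,w5), (w2,w4,w1), (w2,w4,w2), … and 21 more.
Total: 33.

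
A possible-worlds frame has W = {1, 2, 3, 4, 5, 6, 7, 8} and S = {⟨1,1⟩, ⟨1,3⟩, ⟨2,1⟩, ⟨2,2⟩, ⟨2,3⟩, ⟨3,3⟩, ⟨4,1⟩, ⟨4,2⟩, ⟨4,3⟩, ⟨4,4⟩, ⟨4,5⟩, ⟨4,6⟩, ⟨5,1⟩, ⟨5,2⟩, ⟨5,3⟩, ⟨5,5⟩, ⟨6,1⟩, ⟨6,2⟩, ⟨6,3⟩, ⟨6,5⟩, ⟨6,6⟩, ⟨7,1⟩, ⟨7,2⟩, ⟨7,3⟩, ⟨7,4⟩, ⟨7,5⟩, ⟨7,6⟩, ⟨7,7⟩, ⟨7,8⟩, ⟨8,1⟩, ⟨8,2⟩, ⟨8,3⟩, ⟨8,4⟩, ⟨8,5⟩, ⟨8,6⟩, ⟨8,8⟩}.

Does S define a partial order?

Yes

Reflexive: yes — every world is S-related to itself.
Transitive: yes — every two-step S-path is closed by a direct edge.
Antisymmetric: yes — no distinct pair is related both ways.
So S is a partial order.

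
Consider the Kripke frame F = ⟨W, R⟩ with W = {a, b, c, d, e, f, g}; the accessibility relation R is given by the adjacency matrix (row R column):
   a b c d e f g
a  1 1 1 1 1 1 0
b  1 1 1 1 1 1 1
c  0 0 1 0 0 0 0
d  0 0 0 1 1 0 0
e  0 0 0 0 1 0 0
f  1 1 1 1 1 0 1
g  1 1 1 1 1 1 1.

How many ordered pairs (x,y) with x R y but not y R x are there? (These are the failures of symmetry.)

14

Enumerating: (a,c), (a,d), (a,e), (b,c), (b,d), (b,e), (d,e), (f,c), (f,d), (f,e), (g,a), (g,c), (g,d), (g,e).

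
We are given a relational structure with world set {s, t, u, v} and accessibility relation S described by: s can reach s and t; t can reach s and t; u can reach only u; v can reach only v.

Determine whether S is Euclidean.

Euclidean: yes — any two successors of a common world are S-related.

Yes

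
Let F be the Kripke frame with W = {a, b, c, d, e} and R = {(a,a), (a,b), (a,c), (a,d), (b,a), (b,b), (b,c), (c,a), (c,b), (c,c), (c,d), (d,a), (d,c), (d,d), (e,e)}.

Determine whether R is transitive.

No

Transitive: no — b R a and a R d, but not b R d.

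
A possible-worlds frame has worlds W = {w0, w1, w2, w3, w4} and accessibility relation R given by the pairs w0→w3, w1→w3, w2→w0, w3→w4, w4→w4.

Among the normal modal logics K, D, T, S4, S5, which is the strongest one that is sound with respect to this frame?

Serial (axiom D): yes — every world has a successor (e.g. w0 R w3).
Reflexive (axiom T): no — w0 is not related to itself.
Transitive (axiom 4): no — w0 R w3 and w3 R w4, but not w0 R w4.
Euclidean (axiom 5): no — w0 R w3 and w0 R w3, but not w3 R w3.
So F validates K, D; T would additionally require R to be reflexive. The strongest is D.

D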